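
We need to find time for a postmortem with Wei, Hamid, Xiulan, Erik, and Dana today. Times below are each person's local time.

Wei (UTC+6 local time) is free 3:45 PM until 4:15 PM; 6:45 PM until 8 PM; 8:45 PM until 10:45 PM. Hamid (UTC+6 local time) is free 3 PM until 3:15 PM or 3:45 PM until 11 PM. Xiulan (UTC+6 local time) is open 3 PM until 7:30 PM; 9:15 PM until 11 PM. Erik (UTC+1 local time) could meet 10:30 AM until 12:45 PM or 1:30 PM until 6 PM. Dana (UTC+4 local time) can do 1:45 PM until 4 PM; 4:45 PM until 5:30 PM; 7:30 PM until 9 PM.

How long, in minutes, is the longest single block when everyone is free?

Wei in UTC: 09:45-10:15, 12:45-14:00, 14:45-16:45 (subtract 6h to convert from UTC+6).
Hamid in UTC: 09:00-09:15, 09:45-17:00 (subtract 6h to convert from UTC+6).
Xiulan in UTC: 09:00-13:30, 15:15-17:00 (subtract 6h to convert from UTC+6).
Erik in UTC: 09:30-11:45, 12:30-17:00 (subtract 1h to convert from UTC+1).
Dana in UTC: 09:45-12:00, 12:45-13:30, 15:30-17:00 (subtract 4h to convert from UTC+4).
Wei ∩ Hamid: 09:45-10:15, 12:45-14:00, 14:45-16:45.
Wei ∩ Hamid ∩ Xiulan: 09:45-10:15, 12:45-13:30, 15:15-16:45.
Wei ∩ Hamid ∩ Xiulan ∩ Erik: 09:45-10:15, 12:45-13:30, 15:15-16:45.
Wei ∩ Hamid ∩ Xiulan ∩ Erik ∩ Dana: 09:45-10:15, 12:45-13:30, 15:30-16:45.
So the common availability across everyone is 09:45-10:15, 12:45-13:30, 15:30-16:45.
The longest is 15:30-16:45 at 75 minutes.

75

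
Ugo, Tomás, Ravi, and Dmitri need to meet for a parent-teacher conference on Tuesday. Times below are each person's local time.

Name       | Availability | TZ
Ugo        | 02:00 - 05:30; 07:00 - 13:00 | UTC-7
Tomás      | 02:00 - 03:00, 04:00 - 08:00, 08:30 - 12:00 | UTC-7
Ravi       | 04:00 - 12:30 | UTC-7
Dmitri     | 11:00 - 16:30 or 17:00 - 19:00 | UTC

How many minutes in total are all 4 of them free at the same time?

Ugo in UTC: 09:00-12:30, 14:00-20:00 (add 7h to convert from UTC-7).
Tomás in UTC: 09:00-10:00, 11:00-15:00, 15:30-19:00 (add 7h to convert from UTC-7).
Ravi in UTC: 11:00-19:30 (add 7h to convert from UTC-7).
Dmitri in UTC: 11:00-16:30, 17:00-19:00.
Ugo ∩ Tomás: 09:00-10:00, 11:00-12:30, 14:00-15:00, 15:30-19:00.
Ugo ∩ Tomás ∩ Ravi: 11:00-12:30, 14:00-15:00, 15:30-19:00.
Ugo ∩ Tomás ∩ Ravi ∩ Dmitri: 11:00-12:30, 14:00-15:00, 15:30-16:30, 17:00-19:00.
So the common availability across everyone is 11:00-12:30, 14:00-15:00, 15:30-16:30, 17:00-19:00.
Summing the common windows: 90 + 60 + 60 + 120 = 330 minutes.

330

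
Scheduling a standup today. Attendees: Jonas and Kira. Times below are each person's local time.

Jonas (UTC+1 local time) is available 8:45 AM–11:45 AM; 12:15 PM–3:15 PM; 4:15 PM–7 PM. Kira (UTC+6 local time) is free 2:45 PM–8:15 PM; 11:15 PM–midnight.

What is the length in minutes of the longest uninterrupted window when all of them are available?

Jonas in UTC: 07:45-10:45, 11:15-14:15, 15:15-18:00 (subtract 1h to convert from UTC+1).
Kira in UTC: 08:45-14:15, 17:15-18:00 (subtract 6h to convert from UTC+6).
Jonas ∩ Kira: 08:45-10:45, 11:15-14:15, 17:15-18:00.
So the common availability across everyone is 08:45-10:45, 11:15-14:15, 17:15-18:00.
The longest is 11:15-14:15 at 180 minutes.

180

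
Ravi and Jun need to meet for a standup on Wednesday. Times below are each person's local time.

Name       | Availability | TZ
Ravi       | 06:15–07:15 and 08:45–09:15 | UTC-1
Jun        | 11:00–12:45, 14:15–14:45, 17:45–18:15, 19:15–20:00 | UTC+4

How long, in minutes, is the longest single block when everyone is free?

Ravi in UTC: 07:15-08:15, 09:45-10:15 (add 1h to convert from UTC-1).
Jun in UTC: 07:00-08:45, 10:15-10:45, 13:45-14:15, 15:15-16:00 (subtract 4h to convert from UTC+4).
Ravi ∩ Jun: 07:15-08:15.
So the common availability across everyone is 07:15-08:15.
The longest is 07:15-08:15 at 60 minutes.

60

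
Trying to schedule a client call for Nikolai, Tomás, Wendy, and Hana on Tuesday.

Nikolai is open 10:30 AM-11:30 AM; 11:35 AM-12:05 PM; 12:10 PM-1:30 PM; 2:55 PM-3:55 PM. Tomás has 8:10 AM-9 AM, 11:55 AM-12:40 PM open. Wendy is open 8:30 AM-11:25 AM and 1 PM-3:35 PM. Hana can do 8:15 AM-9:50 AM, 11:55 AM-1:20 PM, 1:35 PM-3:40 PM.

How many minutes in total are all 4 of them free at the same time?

Nikolai ∩ Tomás: 11:55-12:05, 12:10-12:40.
Nikolai ∩ Tomás ∩ Wendy: ∅.
Nikolai ∩ Tomás ∩ Wendy ∩ Hana: ∅.
There is no time when everyone is free.
There is no common window, so the total is 0 minutes.

0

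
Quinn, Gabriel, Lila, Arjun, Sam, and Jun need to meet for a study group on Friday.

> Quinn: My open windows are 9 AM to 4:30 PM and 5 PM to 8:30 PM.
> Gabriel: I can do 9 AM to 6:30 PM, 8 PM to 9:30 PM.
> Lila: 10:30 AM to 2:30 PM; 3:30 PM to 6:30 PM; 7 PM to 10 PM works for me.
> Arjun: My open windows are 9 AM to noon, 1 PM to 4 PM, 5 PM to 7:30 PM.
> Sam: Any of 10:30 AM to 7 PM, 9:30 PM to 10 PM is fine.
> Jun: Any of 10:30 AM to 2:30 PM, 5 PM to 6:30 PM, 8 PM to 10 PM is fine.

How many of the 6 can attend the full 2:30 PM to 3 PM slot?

4

Quinn, Gabriel, Arjun, and Sam can make the full 14:30-15:00 slot — that's 4.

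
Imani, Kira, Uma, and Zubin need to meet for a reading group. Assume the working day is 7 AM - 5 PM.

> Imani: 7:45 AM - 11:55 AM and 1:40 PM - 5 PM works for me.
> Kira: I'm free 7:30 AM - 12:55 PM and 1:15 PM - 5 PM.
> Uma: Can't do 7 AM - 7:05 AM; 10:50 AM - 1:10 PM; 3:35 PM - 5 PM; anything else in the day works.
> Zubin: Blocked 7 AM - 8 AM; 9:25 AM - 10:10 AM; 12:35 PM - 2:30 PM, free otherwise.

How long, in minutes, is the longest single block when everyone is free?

85

Imani free: 07:45-11:55, 13:40-17:00.
Kira free: 07:30-12:55, 13:15-17:00.
Uma free: 07:05-10:50, 13:10-15:35 (invert busy blocks within the working day).
Zubin free: 08:00-09:25, 10:10-12:35, 14:30-17:00 (invert busy blocks within the working day).
Imani ∩ Kira: 07:45-11:55, 13:40-17:00.
Imani ∩ Kira ∩ Uma: 07:45-10:50, 13:40-15:35.
Imani ∩ Kira ∩ Uma ∩ Zubin: 08:00-09:25, 10:10-10:50, 14:30-15:35.
The longest is 08:00-09:25 at 85 minutes.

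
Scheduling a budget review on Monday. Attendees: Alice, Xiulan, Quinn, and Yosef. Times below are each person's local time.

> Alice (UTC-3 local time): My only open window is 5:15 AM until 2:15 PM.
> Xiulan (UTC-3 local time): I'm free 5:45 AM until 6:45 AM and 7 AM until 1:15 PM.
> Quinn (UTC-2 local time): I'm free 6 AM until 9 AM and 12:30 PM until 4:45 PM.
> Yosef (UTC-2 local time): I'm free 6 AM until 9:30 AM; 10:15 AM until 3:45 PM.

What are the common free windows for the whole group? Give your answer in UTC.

Alice in UTC: 08:15-17:15 (add 3h to convert from UTC-3).
Xiulan in UTC: 08:45-09:45, 10:00-16:15 (add 3h to convert from UTC-3).
Quinn in UTC: 08:00-11:00, 14:30-18:45 (add 2h to convert from UTC-2).
Yosef in UTC: 08:00-11:30, 12:15-17:45 (add 2h to convert from UTC-2).
Alice ∩ Xiulan: 08:45-09:45, 10:00-16:15.
Alice ∩ Xiulan ∩ Quinn: 08:45-09:45, 10:00-11:00, 14:30-16:15.
Alice ∩ Xiulan ∩ Quinn ∩ Yosef: 08:45-09:45, 10:00-11:00, 14:30-16:15.

08:45-09:45, 10:00-11:00, 14:30-16:15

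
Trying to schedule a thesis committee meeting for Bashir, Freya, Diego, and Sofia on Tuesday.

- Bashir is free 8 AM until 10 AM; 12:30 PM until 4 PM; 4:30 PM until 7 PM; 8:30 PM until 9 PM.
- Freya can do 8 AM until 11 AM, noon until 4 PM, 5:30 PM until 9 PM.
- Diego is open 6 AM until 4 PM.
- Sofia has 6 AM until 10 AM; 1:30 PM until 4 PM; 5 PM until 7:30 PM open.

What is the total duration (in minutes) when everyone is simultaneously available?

Bashir ∩ Freya: 08:00-10:00, 12:30-16:00, 17:30-19:00, 20:30-21:00.
Bashir ∩ Freya ∩ Diego: 08:00-10:00, 12:30-16:00.
Bashir ∩ Freya ∩ Diego ∩ Sofia: 08:00-10:00, 13:30-16:00.
Summing the common windows: 120 + 150 = 270 minutes.

270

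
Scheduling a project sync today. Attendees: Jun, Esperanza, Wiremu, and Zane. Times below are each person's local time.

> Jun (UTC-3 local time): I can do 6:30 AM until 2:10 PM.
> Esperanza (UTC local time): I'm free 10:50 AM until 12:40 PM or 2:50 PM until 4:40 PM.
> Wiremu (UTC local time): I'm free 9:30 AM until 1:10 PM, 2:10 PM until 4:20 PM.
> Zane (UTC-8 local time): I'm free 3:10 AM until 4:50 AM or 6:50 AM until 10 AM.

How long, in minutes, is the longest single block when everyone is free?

Jun in UTC: 09:30-17:10 (add 3h to convert from UTC-3).
Esperanza in UTC: 10:50-12:40, 14:50-16:40.
Wiremu in UTC: 09:30-13:10, 14:10-16:20.
Zane in UTC: 11:10-12:50, 14:50-18:00 (add 8h to convert from UTC-8).
Jun ∩ Esperanza: 10:50-12:40, 14:50-16:40.
Jun ∩ Esperanza ∩ Wiremu: 10:50-12:40, 14:50-16:20.
Jun ∩ Esperanza ∩ Wiremu ∩ Zane: 11:10-12:40, 14:50-16:20.
Those are the intersection windows.
The longest is 11:10-12:40 at 90 minutes.

90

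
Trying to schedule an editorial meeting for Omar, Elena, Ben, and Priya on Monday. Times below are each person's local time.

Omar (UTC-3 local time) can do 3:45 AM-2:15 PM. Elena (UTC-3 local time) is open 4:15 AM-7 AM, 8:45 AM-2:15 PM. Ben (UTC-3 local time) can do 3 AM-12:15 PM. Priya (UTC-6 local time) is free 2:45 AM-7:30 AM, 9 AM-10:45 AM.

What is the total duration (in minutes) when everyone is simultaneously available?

Omar in UTC: 06:45-17:15 (add 3h to convert from UTC-3).
Elena in UTC: 07:15-10:00, 11:45-17:15 (add 3h to convert from UTC-3).
Ben in UTC: 06:00-15:15 (add 3h to convert from UTC-3).
Priya in UTC: 08:45-13:30, 15:00-16:45 (add 6h to convert from UTC-6).
Omar ∩ Elena: 07:15-10:00, 11:45-17:15.
Omar ∩ Elena ∩ Ben: 07:15-10:00, 11:45-15:15.
Omar ∩ Elena ∩ Ben ∩ Priya: 08:45-10:00, 11:45-13:30, 15:00-15:15.
So the common availability across everyone is 08:45-10:00, 11:45-13:30, 15:00-15:15.
Summing the common windows: 75 + 105 + 15 = 195 minutes.

195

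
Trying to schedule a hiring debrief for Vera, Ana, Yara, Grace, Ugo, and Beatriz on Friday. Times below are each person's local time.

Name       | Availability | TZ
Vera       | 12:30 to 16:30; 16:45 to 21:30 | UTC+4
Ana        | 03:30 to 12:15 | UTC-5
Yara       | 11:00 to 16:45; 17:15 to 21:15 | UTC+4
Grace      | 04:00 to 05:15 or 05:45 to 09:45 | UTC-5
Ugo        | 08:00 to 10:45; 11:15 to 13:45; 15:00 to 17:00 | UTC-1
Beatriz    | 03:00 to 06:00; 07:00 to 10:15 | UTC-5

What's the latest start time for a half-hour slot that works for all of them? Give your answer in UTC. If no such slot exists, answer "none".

Vera in UTC: 08:30-12:30, 12:45-17:30 (subtract 4h to convert from UTC+4).
Ana in UTC: 08:30-17:15 (add 5h to convert from UTC-5).
Yara in UTC: 07:00-12:45, 13:15-17:15 (subtract 4h to convert from UTC+4).
Grace in UTC: 09:00-10:15, 10:45-14:45 (add 5h to convert from UTC-5).
Ugo in UTC: 09:00-11:45, 12:15-14:45, 16:00-18:00 (add 1h to convert from UTC-1).
Beatriz in UTC: 08:00-11:00, 12:00-15:15 (add 5h to convert from UTC-5).
Vera ∩ Ana: 08:30-12:30, 12:45-17:15.
Vera ∩ Ana ∩ Yara: 08:30-12:30, 13:15-17:15.
Vera ∩ Ana ∩ Yara ∩ Grace: 09:00-10:15, 10:45-12:30, 13:15-14:45.
Vera ∩ Ana ∩ Yara ∩ Grace ∩ Ugo: 09:00-10:15, 10:45-11:45, 12:15-12:30, 13:15-14:45.
Vera ∩ Ana ∩ Yara ∩ Grace ∩ Ugo ∩ Beatriz: 09:00-10:15, 10:45-11:00, 12:15-12:30, 13:15-14:45.
The last common window of at least 30 minutes is 13:15-14:45; a 30-minute meeting can start as late as 14:15 and still end by 14:45.

14:15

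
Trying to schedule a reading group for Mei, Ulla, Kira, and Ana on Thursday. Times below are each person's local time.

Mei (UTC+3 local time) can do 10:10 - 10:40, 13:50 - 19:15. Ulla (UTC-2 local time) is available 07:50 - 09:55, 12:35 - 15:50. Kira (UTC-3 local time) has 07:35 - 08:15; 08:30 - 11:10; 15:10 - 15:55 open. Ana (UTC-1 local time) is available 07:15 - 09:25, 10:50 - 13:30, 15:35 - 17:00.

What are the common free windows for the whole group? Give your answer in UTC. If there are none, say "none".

11:50-11:55

Mei in UTC: 07:10-07:40, 10:50-16:15 (subtract 3h to convert from UTC+3).
Ulla in UTC: 09:50-11:55, 14:35-17:50 (add 2h to convert from UTC-2).
Kira in UTC: 10:35-11:15, 11:30-14:10, 18:10-18:55 (add 3h to convert from UTC-3).
Ana in UTC: 08:15-10:25, 11:50-14:30, 16:35-18:00 (add 1h to convert from UTC-1).
Mei ∩ Ulla: 10:50-11:55, 14:35-16:15.
Mei ∩ Ulla ∩ Kira: 10:50-11:15, 11:30-11:55.
Mei ∩ Ulla ∩ Kira ∩ Ana: 11:50-11:55.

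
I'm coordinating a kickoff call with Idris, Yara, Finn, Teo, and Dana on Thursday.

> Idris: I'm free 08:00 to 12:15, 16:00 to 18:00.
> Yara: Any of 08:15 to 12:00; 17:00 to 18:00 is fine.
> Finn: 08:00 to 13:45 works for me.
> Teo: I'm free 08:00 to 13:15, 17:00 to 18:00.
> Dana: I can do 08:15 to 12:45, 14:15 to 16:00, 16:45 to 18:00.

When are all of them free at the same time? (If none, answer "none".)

Idris ∩ Yara: 08:15-12:00, 17:00-18:00.
Idris ∩ Yara ∩ Finn: 08:15-12:00.
Idris ∩ Yara ∩ Finn ∩ Teo: 08:15-12:00.
Idris ∩ Yara ∩ Finn ∩ Teo ∩ Dana: 08:15-12:00.

08:15-12:00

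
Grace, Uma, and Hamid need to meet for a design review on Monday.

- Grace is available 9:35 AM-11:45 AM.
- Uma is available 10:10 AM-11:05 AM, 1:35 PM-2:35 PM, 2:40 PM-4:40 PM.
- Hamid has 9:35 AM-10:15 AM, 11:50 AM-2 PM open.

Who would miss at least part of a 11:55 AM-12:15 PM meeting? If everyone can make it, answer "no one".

Grace, Uma

Grace: not fully free for 11:55-12:15. Uma: not fully free for 11:55-12:15. Hamid: free for 11:55-12:15.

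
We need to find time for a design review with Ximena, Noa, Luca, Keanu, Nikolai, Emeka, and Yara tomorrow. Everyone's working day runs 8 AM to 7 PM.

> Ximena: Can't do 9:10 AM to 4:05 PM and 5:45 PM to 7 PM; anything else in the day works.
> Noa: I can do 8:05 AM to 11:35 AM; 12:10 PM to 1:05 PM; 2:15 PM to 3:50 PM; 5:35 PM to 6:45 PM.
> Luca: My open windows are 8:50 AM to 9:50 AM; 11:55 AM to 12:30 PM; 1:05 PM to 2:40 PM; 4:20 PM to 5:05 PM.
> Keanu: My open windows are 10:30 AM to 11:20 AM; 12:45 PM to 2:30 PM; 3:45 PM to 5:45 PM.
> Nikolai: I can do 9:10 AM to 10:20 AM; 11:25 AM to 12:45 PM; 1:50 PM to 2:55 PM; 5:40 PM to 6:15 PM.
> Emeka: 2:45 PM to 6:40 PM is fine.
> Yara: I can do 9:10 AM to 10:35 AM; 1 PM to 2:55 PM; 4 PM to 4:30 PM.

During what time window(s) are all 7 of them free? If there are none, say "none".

Ximena free: 08:00-09:10, 16:05-17:45 (invert busy blocks within the working day).
Noa free: 08:05-11:35, 12:10-13:05, 14:15-15:50, 17:35-18:45.
Luca free: 08:50-09:50, 11:55-12:30, 13:05-14:40, 16:20-17:05.
Keanu free: 10:30-11:20, 12:45-14:30, 15:45-17:45.
Nikolai free: 09:10-10:20, 11:25-12:45, 13:50-14:55, 17:40-18:15.
Emeka free: 14:45-18:40.
Yara free: 09:10-10:35, 13:00-14:55, 16:00-16:30.
Ximena ∩ Noa: 08:05-09:10, 17:35-17:45.
Ximena ∩ Noa ∩ Luca: 08:50-09:10.
Ximena ∩ Noa ∩ Luca ∩ Keanu: ∅.
Ximena ∩ Noa ∩ Luca ∩ Keanu ∩ Nikolai: ∅.
Ximena ∩ Noa ∩ Luca ∩ Keanu ∩ Nikolai ∩ Emeka: ∅.
Ximena ∩ Noa ∩ Luca ∩ Keanu ∩ Nikolai ∩ Emeka ∩ Yara: ∅.
There is no time when everyone is free.

none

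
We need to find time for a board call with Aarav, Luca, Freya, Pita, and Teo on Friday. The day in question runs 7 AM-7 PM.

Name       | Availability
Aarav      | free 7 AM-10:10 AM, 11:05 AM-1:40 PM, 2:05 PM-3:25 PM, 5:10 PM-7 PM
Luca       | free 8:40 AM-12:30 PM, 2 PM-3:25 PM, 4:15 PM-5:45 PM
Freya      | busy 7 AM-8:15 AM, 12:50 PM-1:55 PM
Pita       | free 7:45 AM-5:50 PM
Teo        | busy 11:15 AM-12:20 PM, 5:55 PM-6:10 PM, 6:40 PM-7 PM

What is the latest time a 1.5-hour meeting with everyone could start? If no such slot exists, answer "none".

08:40

Aarav free: 07:00-10:10, 11:05-13:40, 14:05-15:25, 17:10-19:00.
Luca free: 08:40-12:30, 14:00-15:25, 16:15-17:45.
Freya free: 08:15-12:50, 13:55-19:00 (invert busy blocks within the working day).
Pita free: 07:45-17:50.
Teo free: 07:00-11:15, 12:20-17:55, 18:10-18:40 (invert busy blocks within the working day).
Aarav ∩ Luca: 08:40-10:10, 11:05-12:30, 14:05-15:25, 17:10-17:45.
Aarav ∩ Luca ∩ Freya: 08:40-10:10, 11:05-12:30, 14:05-15:25, 17:10-17:45.
Aarav ∩ Luca ∩ Freya ∩ Pita: 08:40-10:10, 11:05-12:30, 14:05-15:25, 17:10-17:45.
Aarav ∩ Luca ∩ Freya ∩ Pita ∩ Teo: 08:40-10:10, 11:05-11:15, 12:20-12:30, 14:05-15:25, 17:10-17:45.
So the common availability across everyone is 08:40-10:10, 11:05-11:15, 12:20-12:30, 14:05-15:25, 17:10-17:45.
The last common window of at least 90 minutes is 08:40-10:10; a 90-minute meeting can start as late as 08:40 and still end by 10:10.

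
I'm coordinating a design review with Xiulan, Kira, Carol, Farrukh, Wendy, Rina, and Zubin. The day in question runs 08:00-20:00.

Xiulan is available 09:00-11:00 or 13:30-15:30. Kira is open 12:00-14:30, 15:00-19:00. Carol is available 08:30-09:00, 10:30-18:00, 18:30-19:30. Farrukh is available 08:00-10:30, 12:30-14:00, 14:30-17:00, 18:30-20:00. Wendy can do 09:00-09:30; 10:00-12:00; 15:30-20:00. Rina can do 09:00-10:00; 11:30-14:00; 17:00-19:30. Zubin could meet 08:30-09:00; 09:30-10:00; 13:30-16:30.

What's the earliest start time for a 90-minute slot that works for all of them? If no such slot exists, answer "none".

none

Xiulan ∩ Kira: 13:30-14:30, 15:00-15:30.
Xiulan ∩ Kira ∩ Carol: 13:30-14:30, 15:00-15:30.
Xiulan ∩ Kira ∩ Carol ∩ Farrukh: 13:30-14:00, 15:00-15:30.
Xiulan ∩ Kira ∩ Carol ∩ Farrukh ∩ Wendy: ∅.
Xiulan ∩ Kira ∩ Carol ∩ Farrukh ∩ Wendy ∩ Rina: ∅.
Xiulan ∩ Kira ∩ Carol ∩ Farrukh ∩ Wendy ∩ Rina ∩ Zubin: ∅.
There is no time when everyone is free.
No common window is at least 90 minutes long.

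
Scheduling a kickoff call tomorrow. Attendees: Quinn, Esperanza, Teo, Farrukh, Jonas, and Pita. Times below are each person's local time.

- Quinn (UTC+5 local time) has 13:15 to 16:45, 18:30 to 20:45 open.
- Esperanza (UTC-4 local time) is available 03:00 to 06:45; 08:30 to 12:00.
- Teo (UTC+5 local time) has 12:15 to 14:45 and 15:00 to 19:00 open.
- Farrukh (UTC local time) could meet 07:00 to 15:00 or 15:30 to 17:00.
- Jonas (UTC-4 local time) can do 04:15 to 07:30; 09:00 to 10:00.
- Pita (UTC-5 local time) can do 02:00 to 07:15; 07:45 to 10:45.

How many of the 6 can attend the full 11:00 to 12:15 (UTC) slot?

3

Quinn in UTC: 08:15-11:45, 13:30-15:45 (subtract 5h to convert from UTC+5).
Esperanza in UTC: 07:00-10:45, 12:30-16:00 (add 4h to convert from UTC-4).
Teo in UTC: 07:15-09:45, 10:00-14:00 (subtract 5h to convert from UTC+5).
Farrukh in UTC: 07:00-15:00, 15:30-17:00.
Jonas in UTC: 08:15-11:30, 13:00-14:00 (add 4h to convert from UTC-4).
Pita in UTC: 07:00-12:15, 12:45-15:45 (add 5h to convert from UTC-5).
Teo, Farrukh, and Pita can make the full 11:00-12:15 slot — that's 3.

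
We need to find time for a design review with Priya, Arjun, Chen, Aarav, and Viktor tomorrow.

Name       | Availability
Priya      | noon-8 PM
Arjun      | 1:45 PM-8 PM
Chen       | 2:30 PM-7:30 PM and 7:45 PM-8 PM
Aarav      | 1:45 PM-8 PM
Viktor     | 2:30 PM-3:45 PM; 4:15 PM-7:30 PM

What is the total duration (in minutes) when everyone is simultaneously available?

Priya ∩ Arjun: 13:45-20:00.
Priya ∩ Arjun ∩ Chen: 14:30-19:30, 19:45-20:00.
Priya ∩ Arjun ∩ Chen ∩ Aarav: 14:30-19:30, 19:45-20:00.
Priya ∩ Arjun ∩ Chen ∩ Aarav ∩ Viktor: 14:30-15:45, 16:15-19:30.
So the common availability across everyone is 14:30-15:45, 16:15-19:30.
Summing the common windows: 75 + 195 = 270 minutes.

270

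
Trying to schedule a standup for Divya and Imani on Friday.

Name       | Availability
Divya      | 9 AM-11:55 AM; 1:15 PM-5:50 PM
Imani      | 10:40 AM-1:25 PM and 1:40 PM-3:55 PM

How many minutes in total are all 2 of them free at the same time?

220

Divya ∩ Imani: 10:40-11:55, 13:15-13:25, 13:40-15:55.
Those are the intersection windows.
Summing the common windows: 75 + 10 + 135 = 220 minutes.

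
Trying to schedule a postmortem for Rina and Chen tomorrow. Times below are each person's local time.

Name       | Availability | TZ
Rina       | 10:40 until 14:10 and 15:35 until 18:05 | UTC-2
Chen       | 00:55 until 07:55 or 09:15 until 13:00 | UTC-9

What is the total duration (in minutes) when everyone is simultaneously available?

320

Rina in UTC: 12:40-16:10, 17:35-20:05 (add 2h to convert from UTC-2).
Chen in UTC: 09:55-16:55, 18:15-22:00 (add 9h to convert from UTC-9).
Rina ∩ Chen: 12:40-16:10, 18:15-20:05.
Summing the common windows: 210 + 110 = 320 minutes.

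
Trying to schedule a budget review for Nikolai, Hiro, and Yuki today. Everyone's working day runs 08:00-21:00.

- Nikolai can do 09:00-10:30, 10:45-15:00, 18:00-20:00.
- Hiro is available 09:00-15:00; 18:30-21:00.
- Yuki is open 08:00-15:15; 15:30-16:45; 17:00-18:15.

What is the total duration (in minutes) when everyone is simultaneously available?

345

Nikolai ∩ Hiro: 09:00-10:30, 10:45-15:00, 18:30-20:00.
Nikolai ∩ Hiro ∩ Yuki: 09:00-10:30, 10:45-15:00.
Summing the common windows: 90 + 255 = 345 minutes.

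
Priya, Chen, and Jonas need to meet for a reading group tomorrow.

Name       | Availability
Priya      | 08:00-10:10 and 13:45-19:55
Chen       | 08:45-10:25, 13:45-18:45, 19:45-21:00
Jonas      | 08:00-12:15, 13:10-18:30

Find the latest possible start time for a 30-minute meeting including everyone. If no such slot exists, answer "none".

Priya ∩ Chen: 08:45-10:10, 13:45-18:45, 19:45-19:55.
Priya ∩ Chen ∩ Jonas: 08:45-10:10, 13:45-18:30.
The last common window of at least 30 minutes is 13:45-18:30; a 30-minute meeting can start as late as 18:00 and still end by 18:30.

18:00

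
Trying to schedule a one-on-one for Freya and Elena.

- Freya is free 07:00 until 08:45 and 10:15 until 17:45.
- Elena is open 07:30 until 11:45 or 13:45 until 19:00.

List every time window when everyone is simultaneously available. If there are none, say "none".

Freya ∩ Elena: 07:30-08:45, 10:15-11:45, 13:45-17:45.

07:30-08:45, 10:15-11:45, 13:45-17:45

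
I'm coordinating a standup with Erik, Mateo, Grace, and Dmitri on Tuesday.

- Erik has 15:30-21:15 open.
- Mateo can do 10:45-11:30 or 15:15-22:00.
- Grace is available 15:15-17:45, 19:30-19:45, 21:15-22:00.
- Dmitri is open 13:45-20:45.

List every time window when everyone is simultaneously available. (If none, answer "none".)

Erik ∩ Mateo: 15:30-21:15.
Erik ∩ Mateo ∩ Grace: 15:30-17:45, 19:30-19:45.
Erik ∩ Mateo ∩ Grace ∩ Dmitri: 15:30-17:45, 19:30-19:45.

15:30-17:45, 19:30-19:45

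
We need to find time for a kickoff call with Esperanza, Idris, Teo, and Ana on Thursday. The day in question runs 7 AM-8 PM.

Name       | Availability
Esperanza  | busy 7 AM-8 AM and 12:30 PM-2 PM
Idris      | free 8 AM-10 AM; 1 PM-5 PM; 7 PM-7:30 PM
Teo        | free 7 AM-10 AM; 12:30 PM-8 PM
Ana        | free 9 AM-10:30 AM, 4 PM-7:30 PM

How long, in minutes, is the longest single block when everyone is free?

60

Esperanza free: 08:00-12:30, 14:00-20:00 (invert busy blocks within the working day).
Idris free: 08:00-10:00, 13:00-17:00, 19:00-19:30.
Teo free: 07:00-10:00, 12:30-20:00.
Ana free: 09:00-10:30, 16:00-19:30.
Esperanza ∩ Idris: 08:00-10:00, 14:00-17:00, 19:00-19:30.
Esperanza ∩ Idris ∩ Teo: 08:00-10:00, 14:00-17:00, 19:00-19:30.
Esperanza ∩ Idris ∩ Teo ∩ Ana: 09:00-10:00, 16:00-17:00, 19:00-19:30.
Those are the intersection windows.
The longest is 09:00-10:00 at 60 minutes.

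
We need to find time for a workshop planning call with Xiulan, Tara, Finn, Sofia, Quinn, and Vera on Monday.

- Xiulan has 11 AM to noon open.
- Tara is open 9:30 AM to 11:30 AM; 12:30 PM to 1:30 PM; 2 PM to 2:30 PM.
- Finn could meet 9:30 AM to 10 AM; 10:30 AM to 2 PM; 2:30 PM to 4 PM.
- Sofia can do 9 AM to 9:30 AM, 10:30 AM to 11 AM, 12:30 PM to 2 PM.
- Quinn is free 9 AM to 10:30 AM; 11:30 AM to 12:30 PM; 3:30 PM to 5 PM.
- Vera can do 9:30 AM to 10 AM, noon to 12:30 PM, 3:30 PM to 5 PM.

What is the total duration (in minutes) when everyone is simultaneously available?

Xiulan ∩ Tara: 11:00-11:30.
Xiulan ∩ Tara ∩ Finn: 11:00-11:30.
Xiulan ∩ Tara ∩ Finn ∩ Sofia: ∅.
Xiulan ∩ Tara ∩ Finn ∩ Sofia ∩ Quinn: ∅.
Xiulan ∩ Tara ∩ Finn ∩ Sofia ∩ Quinn ∩ Vera: ∅.
There is no time when everyone is free.
There is no common window, so the total is 0 minutes.

0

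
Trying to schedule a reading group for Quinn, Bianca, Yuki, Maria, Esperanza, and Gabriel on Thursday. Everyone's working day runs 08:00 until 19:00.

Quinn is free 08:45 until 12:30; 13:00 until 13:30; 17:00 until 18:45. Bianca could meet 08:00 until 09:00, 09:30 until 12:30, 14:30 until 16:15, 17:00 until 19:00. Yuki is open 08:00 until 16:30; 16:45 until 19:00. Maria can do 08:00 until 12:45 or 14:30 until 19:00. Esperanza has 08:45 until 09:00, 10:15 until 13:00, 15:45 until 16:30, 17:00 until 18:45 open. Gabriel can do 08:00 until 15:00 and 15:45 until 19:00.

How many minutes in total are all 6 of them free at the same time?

Quinn ∩ Bianca: 08:45-09:00, 09:30-12:30, 17:00-18:45.
Quinn ∩ Bianca ∩ Yuki: 08:45-09:00, 09:30-12:30, 17:00-18:45.
Quinn ∩ Bianca ∩ Yuki ∩ Maria: 08:45-09:00, 09:30-12:30, 17:00-18:45.
Quinn ∩ Bianca ∩ Yuki ∩ Maria ∩ Esperanza: 08:45-09:00, 10:15-12:30, 17:00-18:45.
Quinn ∩ Bianca ∩ Yuki ∩ Maria ∩ Esperanza ∩ Gabriel: 08:45-09:00, 10:15-12:30, 17:00-18:45.
Summing the common windows: 15 + 135 + 105 = 255 minutes.

255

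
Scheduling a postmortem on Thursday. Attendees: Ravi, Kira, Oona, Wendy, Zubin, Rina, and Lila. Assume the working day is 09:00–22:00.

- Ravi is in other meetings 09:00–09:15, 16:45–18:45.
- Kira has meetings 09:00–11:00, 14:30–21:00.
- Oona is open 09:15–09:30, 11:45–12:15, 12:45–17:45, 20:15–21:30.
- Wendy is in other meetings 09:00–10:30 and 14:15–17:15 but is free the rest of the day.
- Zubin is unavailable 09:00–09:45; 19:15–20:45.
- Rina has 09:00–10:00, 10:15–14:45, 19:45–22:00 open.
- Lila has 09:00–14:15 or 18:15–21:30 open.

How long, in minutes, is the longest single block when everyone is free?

Ravi free: 09:15-16:45, 18:45-22:00 (invert busy blocks within the working day).
Kira free: 11:00-14:30, 21:00-22:00 (invert busy blocks within the working day).
Oona free: 09:15-09:30, 11:45-12:15, 12:45-17:45, 20:15-21:30.
Wendy free: 10:30-14:15, 17:15-22:00 (invert busy blocks within the working day).
Zubin free: 09:45-19:15, 20:45-22:00 (invert busy blocks within the working day).
Rina free: 09:00-10:00, 10:15-14:45, 19:45-22:00.
Lila free: 09:00-14:15, 18:15-21:30.
Ravi ∩ Kira: 11:00-14:30, 21:00-22:00.
Ravi ∩ Kira ∩ Oona: 11:45-12:15, 12:45-14:30, 21:00-21:30.
Ravi ∩ Kira ∩ Oona ∩ Wendy: 11:45-12:15, 12:45-14:15, 21:00-21:30.
Ravi ∩ Kira ∩ Oona ∩ Wendy ∩ Zubin: 11:45-12:15, 12:45-14:15, 21:00-21:30.
Ravi ∩ Kira ∩ Oona ∩ Wendy ∩ Zubin ∩ Rina: 11:45-12:15, 12:45-14:15, 21:00-21:30.
Ravi ∩ Kira ∩ Oona ∩ Wendy ∩ Zubin ∩ Rina ∩ Lila: 11:45-12:15, 12:45-14:15, 21:00-21:30.
So the common availability across everyone is 11:45-12:15, 12:45-14:15, 21:00-21:30.
The longest is 12:45-14:15 at 90 minutes.

90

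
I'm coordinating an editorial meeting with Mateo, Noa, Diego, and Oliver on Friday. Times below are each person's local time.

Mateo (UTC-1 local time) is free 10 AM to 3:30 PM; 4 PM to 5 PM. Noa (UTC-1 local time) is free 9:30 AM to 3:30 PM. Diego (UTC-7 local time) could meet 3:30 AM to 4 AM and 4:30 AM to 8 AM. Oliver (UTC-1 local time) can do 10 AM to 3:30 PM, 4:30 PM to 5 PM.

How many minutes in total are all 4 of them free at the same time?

Mateo in UTC: 11:00-16:30, 17:00-18:00 (add 1h to convert from UTC-1).
Noa in UTC: 10:30-16:30 (add 1h to convert from UTC-1).
Diego in UTC: 10:30-11:00, 11:30-15:00 (add 7h to convert from UTC-7).
Oliver in UTC: 11:00-16:30, 17:30-18:00 (add 1h to convert from UTC-1).
Mateo ∩ Noa: 11:00-16:30.
Mateo ∩ Noa ∩ Diego: 11:30-15:00.
Mateo ∩ Noa ∩ Diego ∩ Oliver: 11:30-15:00.
That's a single block of 210 minutes.

210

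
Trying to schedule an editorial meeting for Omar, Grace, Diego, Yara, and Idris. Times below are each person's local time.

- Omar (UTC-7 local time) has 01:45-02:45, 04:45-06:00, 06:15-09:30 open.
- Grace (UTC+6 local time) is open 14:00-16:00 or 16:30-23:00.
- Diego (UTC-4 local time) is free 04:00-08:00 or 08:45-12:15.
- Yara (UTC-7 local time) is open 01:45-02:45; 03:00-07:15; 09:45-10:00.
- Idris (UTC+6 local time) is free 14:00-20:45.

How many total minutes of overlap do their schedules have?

Omar in UTC: 08:45-09:45, 11:45-13:00, 13:15-16:30 (add 7h to convert from UTC-7).
Grace in UTC: 08:00-10:00, 10:30-17:00 (subtract 6h to convert from UTC+6).
Diego in UTC: 08:00-12:00, 12:45-16:15 (add 4h to convert from UTC-4).
Yara in UTC: 08:45-09:45, 10:00-14:15, 16:45-17:00 (add 7h to convert from UTC-7).
Idris in UTC: 08:00-14:45 (subtract 6h to convert from UTC+6).
Omar ∩ Grace: 08:45-09:45, 11:45-13:00, 13:15-16:30.
Omar ∩ Grace ∩ Diego: 08:45-09:45, 11:45-12:00, 12:45-13:00, 13:15-16:15.
Omar ∩ Grace ∩ Diego ∩ Yara: 08:45-09:45, 11:45-12:00, 12:45-13:00, 13:15-14:15.
Omar ∩ Grace ∩ Diego ∩ Yara ∩ Idris: 08:45-09:45, 11:45-12:00, 12:45-13:00, 13:15-14:15.
So the common availability across everyone is 08:45-09:45, 11:45-12:00, 12:45-13:00, 13:15-14:15.
Summing the common windows: 60 + 15 + 15 + 60 = 150 minutes.

150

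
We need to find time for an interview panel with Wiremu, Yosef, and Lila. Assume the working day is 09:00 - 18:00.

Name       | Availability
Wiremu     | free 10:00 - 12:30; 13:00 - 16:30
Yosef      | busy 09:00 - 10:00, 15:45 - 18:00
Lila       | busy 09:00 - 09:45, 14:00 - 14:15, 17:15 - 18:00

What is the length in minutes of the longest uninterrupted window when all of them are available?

Wiremu free: 10:00-12:30, 13:00-16:30.
Yosef free: 10:00-15:45 (invert busy blocks within the working day).
Lila free: 09:45-14:00, 14:15-17:15 (invert busy blocks within the working day).
Wiremu ∩ Yosef: 10:00-12:30, 13:00-15:45.
Wiremu ∩ Yosef ∩ Lila: 10:00-12:30, 13:00-14:00, 14:15-15:45.
The longest is 10:00-12:30 at 150 minutes.

150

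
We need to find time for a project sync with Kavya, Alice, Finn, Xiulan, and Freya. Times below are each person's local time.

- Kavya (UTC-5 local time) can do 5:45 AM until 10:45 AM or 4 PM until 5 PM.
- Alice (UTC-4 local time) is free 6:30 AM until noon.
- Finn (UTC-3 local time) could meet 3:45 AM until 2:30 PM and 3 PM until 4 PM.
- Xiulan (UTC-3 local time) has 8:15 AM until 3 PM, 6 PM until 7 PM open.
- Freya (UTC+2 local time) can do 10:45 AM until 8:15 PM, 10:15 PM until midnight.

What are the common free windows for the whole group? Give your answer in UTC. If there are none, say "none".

11:15-15:45

Kavya in UTC: 10:45-15:45, 21:00-22:00 (add 5h to convert from UTC-5).
Alice in UTC: 10:30-16:00 (add 4h to convert from UTC-4).
Finn in UTC: 06:45-17:30, 18:00-19:00 (add 3h to convert from UTC-3).
Xiulan in UTC: 11:15-18:00, 21:00-22:00 (add 3h to convert from UTC-3).
Freya in UTC: 08:45-18:15, 20:15-22:00 (subtract 2h to convert from UTC+2).
Kavya ∩ Alice: 10:45-15:45.
Kavya ∩ Alice ∩ Finn: 10:45-15:45.
Kavya ∩ Alice ∩ Finn ∩ Xiulan: 11:15-15:45.
Kavya ∩ Alice ∩ Finn ∩ Xiulan ∩ Freya: 11:15-15:45.
Those are the intersection windows.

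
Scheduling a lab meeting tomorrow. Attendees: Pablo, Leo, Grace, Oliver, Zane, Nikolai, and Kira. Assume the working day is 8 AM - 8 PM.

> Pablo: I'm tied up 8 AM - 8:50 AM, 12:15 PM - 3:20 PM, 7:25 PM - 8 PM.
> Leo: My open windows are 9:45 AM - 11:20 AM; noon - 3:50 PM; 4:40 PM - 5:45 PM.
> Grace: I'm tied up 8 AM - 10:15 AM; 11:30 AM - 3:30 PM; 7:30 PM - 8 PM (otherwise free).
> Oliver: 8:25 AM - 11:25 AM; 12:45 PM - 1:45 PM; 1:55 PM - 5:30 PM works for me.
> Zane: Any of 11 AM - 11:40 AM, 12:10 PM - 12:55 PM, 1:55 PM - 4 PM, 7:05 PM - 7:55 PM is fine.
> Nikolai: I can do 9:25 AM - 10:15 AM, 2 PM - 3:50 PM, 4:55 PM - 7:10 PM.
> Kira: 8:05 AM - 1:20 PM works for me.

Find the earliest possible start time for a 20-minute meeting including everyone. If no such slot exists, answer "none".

Pablo free: 08:50-12:15, 15:20-19:25 (invert busy blocks within the working day).
Leo free: 09:45-11:20, 12:00-15:50, 16:40-17:45.
Grace free: 10:15-11:30, 15:30-19:30 (invert busy blocks within the working day).
Oliver free: 08:25-11:25, 12:45-13:45, 13:55-17:30.
Zane free: 11:00-11:40, 12:10-12:55, 13:55-16:00, 19:05-19:55.
Nikolai free: 09:25-10:15, 14:00-15:50, 16:55-19:10.
Kira free: 08:05-13:20.
Pablo ∩ Leo: 09:45-11:20, 12:00-12:15, 15:20-15:50, 16:40-17:45.
Pablo ∩ Leo ∩ Grace: 10:15-11:20, 15:30-15:50, 16:40-17:45.
Pablo ∩ Leo ∩ Grace ∩ Oliver: 10:15-11:20, 15:30-15:50, 16:40-17:30.
Pablo ∩ Leo ∩ Grace ∩ Oliver ∩ Zane: 11:00-11:20, 15:30-15:50.
Pablo ∩ Leo ∩ Grace ∩ Oliver ∩ Zane ∩ Nikolai: 15:30-15:50.
Pablo ∩ Leo ∩ Grace ∩ Oliver ∩ Zane ∩ Nikolai ∩ Kira: ∅.
There is no time when everyone is free.
No common window is at least 20 minutes long.

none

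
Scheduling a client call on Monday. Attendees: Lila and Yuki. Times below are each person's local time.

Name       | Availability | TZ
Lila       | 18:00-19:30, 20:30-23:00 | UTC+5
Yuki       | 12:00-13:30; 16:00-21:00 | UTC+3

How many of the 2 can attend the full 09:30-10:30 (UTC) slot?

1

Lila in UTC: 13:00-14:30, 15:30-18:00 (subtract 5h to convert from UTC+5).
Yuki in UTC: 09:00-10:30, 13:00-18:00 (subtract 3h to convert from UTC+3).
Yuki can make the full 09:30-10:30 slot — that's 1.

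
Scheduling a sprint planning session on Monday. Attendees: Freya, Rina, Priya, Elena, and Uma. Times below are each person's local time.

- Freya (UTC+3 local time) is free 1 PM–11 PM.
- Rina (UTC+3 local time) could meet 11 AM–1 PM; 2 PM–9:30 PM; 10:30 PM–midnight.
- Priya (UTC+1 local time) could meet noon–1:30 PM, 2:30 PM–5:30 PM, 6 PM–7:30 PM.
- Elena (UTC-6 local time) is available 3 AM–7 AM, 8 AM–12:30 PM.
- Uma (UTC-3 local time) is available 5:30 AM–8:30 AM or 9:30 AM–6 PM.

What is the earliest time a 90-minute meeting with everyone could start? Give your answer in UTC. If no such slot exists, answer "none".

Freya in UTC: 10:00-20:00 (subtract 3h to convert from UTC+3).
Rina in UTC: 08:00-10:00, 11:00-18:30, 19:30-21:00 (subtract 3h to convert from UTC+3).
Priya in UTC: 11:00-12:30, 13:30-16:30, 17:00-18:30 (subtract 1h to convert from UTC+1).
Elena in UTC: 09:00-13:00, 14:00-18:30 (add 6h to convert from UTC-6).
Uma in UTC: 08:30-11:30, 12:30-21:00 (add 3h to convert from UTC-3).
Freya ∩ Rina: 11:00-18:30, 19:30-20:00.
Freya ∩ Rina ∩ Priya: 11:00-12:30, 13:30-16:30, 17:00-18:30.
Freya ∩ Rina ∩ Priya ∩ Elena: 11:00-12:30, 14:00-16:30, 17:00-18:30.
Freya ∩ Rina ∩ Priya ∩ Elena ∩ Uma: 11:00-11:30, 14:00-16:30, 17:00-18:30.
The first common window of at least 90 minutes is 14:00-16:30, so the earliest start is 14:00.

14:00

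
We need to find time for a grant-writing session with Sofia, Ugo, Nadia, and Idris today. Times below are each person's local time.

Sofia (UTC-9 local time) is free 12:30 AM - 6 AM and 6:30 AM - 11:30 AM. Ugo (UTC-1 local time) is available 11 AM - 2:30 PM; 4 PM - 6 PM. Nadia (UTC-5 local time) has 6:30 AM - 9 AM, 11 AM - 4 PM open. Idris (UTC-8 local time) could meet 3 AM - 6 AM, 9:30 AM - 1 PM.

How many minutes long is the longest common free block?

Sofia in UTC: 09:30-15:00, 15:30-20:30 (add 9h to convert from UTC-9).
Ugo in UTC: 12:00-15:30, 17:00-19:00 (add 1h to convert from UTC-1).
Nadia in UTC: 11:30-14:00, 16:00-21:00 (add 5h to convert from UTC-5).
Idris in UTC: 11:00-14:00, 17:30-21:00 (add 8h to convert from UTC-8).
Sofia ∩ Ugo: 12:00-15:00, 17:00-19:00.
Sofia ∩ Ugo ∩ Nadia: 12:00-14:00, 17:00-19:00.
Sofia ∩ Ugo ∩ Nadia ∩ Idris: 12:00-14:00, 17:30-19:00.
The longest is 12:00-14:00 at 120 minutes.

120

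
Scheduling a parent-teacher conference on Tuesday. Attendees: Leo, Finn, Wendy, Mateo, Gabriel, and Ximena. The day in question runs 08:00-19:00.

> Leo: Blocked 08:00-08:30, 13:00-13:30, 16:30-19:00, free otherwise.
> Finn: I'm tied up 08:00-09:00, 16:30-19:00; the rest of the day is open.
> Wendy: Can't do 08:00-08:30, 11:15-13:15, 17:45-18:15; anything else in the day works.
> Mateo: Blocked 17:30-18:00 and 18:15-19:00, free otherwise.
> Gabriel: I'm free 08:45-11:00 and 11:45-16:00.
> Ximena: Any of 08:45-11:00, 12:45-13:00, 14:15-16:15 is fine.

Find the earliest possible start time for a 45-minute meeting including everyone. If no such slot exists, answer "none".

09:00

Leo free: 08:30-13:00, 13:30-16:30 (invert busy blocks within the working day).
Finn free: 09:00-16:30 (invert busy blocks within the working day).
Wendy free: 08:30-11:15, 13:15-17:45, 18:15-19:00 (invert busy blocks within the working day).
Mateo free: 08:00-17:30, 18:00-18:15 (invert busy blocks within the working day).
Gabriel free: 08:45-11:00, 11:45-16:00.
Ximena free: 08:45-11:00, 12:45-13:00, 14:15-16:15.
Leo ∩ Finn: 09:00-13:00, 13:30-16:30.
Leo ∩ Finn ∩ Wendy: 09:00-11:15, 13:30-16:30.
Leo ∩ Finn ∩ Wendy ∩ Mateo: 09:00-11:15, 13:30-16:30.
Leo ∩ Finn ∩ Wendy ∩ Mateo ∩ Gabriel: 09:00-11:00, 13:30-16:00.
Leo ∩ Finn ∩ Wendy ∩ Mateo ∩ Gabriel ∩ Ximena: 09:00-11:00, 14:15-16:00.
Those are the intersection windows.
The first common window of at least 45 minutes is 09:00-11:00, so the earliest start is 09:00.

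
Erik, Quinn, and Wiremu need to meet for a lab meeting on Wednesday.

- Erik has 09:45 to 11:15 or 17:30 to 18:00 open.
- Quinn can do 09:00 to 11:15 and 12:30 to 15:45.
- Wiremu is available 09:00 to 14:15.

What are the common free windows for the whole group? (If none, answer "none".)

Erik ∩ Quinn: 09:45-11:15.
Erik ∩ Quinn ∩ Wiremu: 09:45-11:15.
So the common availability across everyone is 09:45-11:15.

09:45-11:15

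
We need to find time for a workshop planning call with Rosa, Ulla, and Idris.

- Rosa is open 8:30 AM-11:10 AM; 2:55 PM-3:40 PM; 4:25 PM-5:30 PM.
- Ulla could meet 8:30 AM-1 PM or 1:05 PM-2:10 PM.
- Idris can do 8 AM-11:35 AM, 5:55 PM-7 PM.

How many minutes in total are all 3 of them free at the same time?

160

Rosa ∩ Ulla: 08:30-11:10.
Rosa ∩ Ulla ∩ Idris: 08:30-11:10.
Those are the intersection windows.
That's a single block of 160 minutes.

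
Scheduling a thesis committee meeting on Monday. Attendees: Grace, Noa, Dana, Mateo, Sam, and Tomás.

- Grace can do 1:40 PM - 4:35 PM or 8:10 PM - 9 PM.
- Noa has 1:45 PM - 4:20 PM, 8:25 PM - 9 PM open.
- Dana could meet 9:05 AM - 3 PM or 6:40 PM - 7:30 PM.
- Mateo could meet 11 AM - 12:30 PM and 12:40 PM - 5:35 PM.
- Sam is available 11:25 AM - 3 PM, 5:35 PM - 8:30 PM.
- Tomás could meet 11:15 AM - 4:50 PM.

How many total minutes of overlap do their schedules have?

75

Grace ∩ Noa: 13:45-16:20, 20:25-21:00.
Grace ∩ Noa ∩ Dana: 13:45-15:00.
Grace ∩ Noa ∩ Dana ∩ Mateo: 13:45-15:00.
Grace ∩ Noa ∩ Dana ∩ Mateo ∩ Sam: 13:45-15:00.
Grace ∩ Noa ∩ Dana ∩ Mateo ∩ Sam ∩ Tomás: 13:45-15:00.
Those are the intersection windows.
That's a single block of 75 minutes.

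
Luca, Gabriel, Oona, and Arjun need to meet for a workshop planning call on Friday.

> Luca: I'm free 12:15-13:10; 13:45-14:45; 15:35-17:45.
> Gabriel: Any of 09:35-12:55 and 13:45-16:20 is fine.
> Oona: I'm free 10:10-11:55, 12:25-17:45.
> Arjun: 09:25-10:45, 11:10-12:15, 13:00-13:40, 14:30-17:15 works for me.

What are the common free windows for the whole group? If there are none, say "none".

14:30-14:45, 15:35-16:20

Luca ∩ Gabriel: 12:15-12:55, 13:45-14:45, 15:35-16:20.
Luca ∩ Gabriel ∩ Oona: 12:25-12:55, 13:45-14:45, 15:35-16:20.
Luca ∩ Gabriel ∩ Oona ∩ Arjun: 14:30-14:45, 15:35-16:20.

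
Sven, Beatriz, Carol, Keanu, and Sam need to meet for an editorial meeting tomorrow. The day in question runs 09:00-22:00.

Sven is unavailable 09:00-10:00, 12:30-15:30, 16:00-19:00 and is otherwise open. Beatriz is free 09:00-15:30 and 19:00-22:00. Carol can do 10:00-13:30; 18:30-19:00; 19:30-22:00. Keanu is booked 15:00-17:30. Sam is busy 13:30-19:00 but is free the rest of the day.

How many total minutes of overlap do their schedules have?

300

Sven free: 10:00-12:30, 15:30-16:00, 19:00-22:00 (invert busy blocks within the working day).
Beatriz free: 09:00-15:30, 19:00-22:00.
Carol free: 10:00-13:30, 18:30-19:00, 19:30-22:00.
Keanu free: 09:00-15:00, 17:30-22:00 (invert busy blocks within the working day).
Sam free: 09:00-13:30, 19:00-22:00 (invert busy blocks within the working day).
Sven ∩ Beatriz: 10:00-12:30, 19:00-22:00.
Sven ∩ Beatriz ∩ Carol: 10:00-12:30, 19:30-22:00.
Sven ∩ Beatriz ∩ Carol ∩ Keanu: 10:00-12:30, 19:30-22:00.
Sven ∩ Beatriz ∩ Carol ∩ Keanu ∩ Sam: 10:00-12:30, 19:30-22:00.
Summing the common windows: 150 + 150 = 300 minutes.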